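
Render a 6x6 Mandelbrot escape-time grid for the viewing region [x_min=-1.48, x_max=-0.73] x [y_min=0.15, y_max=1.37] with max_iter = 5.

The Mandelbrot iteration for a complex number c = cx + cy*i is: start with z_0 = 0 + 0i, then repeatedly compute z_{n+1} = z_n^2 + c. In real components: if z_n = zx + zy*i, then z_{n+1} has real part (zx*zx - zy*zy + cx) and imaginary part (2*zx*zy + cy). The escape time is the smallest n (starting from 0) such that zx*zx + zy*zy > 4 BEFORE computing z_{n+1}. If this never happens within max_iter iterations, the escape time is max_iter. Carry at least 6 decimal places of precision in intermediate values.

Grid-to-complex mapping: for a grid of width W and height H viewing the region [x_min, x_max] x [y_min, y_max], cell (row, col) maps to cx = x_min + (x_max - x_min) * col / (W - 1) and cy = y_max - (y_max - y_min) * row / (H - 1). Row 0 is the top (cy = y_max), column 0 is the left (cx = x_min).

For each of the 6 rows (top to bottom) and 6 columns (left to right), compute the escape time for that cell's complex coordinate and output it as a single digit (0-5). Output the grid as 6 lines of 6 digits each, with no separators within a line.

Answer: 122222
223333
333334
333455
455555
555555

Derivation:
(row=0, col=0): c = -1.4800 + 1.3700i → escape time 1
(row=0, col=1): c = -1.3300 + 1.3700i → escape time 2
(row=0, col=2): c = -1.1800 + 1.3700i → escape time 2
(row=0, col=3): c = -1.0300 + 1.3700i → escape time 2
(row=0, col=4): c = -0.8800 + 1.3700i → escape time 2
(row=0, col=5): c = -0.7300 + 1.3700i → escape time 2
(row=1, col=0): c = -1.4800 + 1.1260i → escape time 2
(row=1, col=1): c = -1.3300 + 1.1260i → escape time 2
(row=1, col=2): c = -1.1800 + 1.1260i → escape time 3
(row=1, col=3): c = -1.0300 + 1.1260i → escape time 3
(row=1, col=4): c = -0.8800 + 1.1260i → escape time 3
(row=1, col=5): c = -0.7300 + 1.1260i → escape time 3
(row=2, col=0): c = -1.4800 + 0.8820i → escape time 3
(row=2, col=1): c = -1.3300 + 0.8820i → escape time 3
(row=2, col=2): c = -1.1800 + 0.8820i → escape time 3
(row=2, col=3): c = -1.0300 + 0.8820i → escape time 3
(row=2, col=4): c = -0.8800 + 0.8820i → escape time 3
(row=2, col=5): c = -0.7300 + 0.8820i → escape time 4
(row=3, col=0): c = -1.4800 + 0.6380i → escape time 3
(row=3, col=1): c = -1.3300 + 0.6380i → escape time 3
(row=3, col=2): c = -1.1800 + 0.6380i → escape time 3
(row=3, col=3): c = -1.0300 + 0.6380i → escape time 4
(row=3, col=4): c = -0.8800 + 0.6380i → escape time 5
(row=3, col=5): c = -0.7300 + 0.6380i → escape time 5
(row=4, col=0): c = -1.4800 + 0.3940i → escape time 4
(row=4, col=1): c = -1.3300 + 0.3940i → escape time 5
(row=4, col=2): c = -1.1800 + 0.3940i → escape time 5
(row=4, col=3): c = -1.0300 + 0.3940i → escape time 5
(row=4, col=4): c = -0.8800 + 0.3940i → escape time 5
(row=4, col=5): c = -0.7300 + 0.3940i → escape time 5
(row=5, col=0): c = -1.4800 + 0.1500i → escape time 5
(row=5, col=1): c = -1.3300 + 0.1500i → escape time 5
(row=5, col=2): c = -1.1800 + 0.1500i → escape time 5
(row=5, col=3): c = -1.0300 + 0.1500i → escape time 5
(row=5, col=4): c = -0.8800 + 0.1500i → escape time 5
(row=5, col=5): c = -0.7300 + 0.1500i → escape time 5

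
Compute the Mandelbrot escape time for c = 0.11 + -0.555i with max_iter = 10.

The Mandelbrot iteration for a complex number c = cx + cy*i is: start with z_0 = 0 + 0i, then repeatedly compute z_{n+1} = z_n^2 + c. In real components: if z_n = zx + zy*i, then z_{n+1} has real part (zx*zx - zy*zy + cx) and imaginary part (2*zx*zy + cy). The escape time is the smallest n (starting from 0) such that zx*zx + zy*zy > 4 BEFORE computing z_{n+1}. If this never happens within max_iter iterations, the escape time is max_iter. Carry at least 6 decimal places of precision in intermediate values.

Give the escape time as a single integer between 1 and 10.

z_0 = 0 + 0i, c = 0.1100 + -0.5550i
Iter 1: z = 0.1100 + -0.5550i, |z|^2 = 0.3201
Iter 2: z = -0.1859 + -0.6771i, |z|^2 = 0.4930
Iter 3: z = -0.3139 + -0.3032i, |z|^2 = 0.1905
Iter 4: z = 0.1166 + -0.3646i, |z|^2 = 0.1466
Iter 5: z = -0.0094 + -0.6400i, |z|^2 = 0.4097
Iter 6: z = -0.2995 + -0.5430i, |z|^2 = 0.3846
Iter 7: z = -0.0951 + -0.2297i, |z|^2 = 0.0618
Iter 8: z = 0.0663 + -0.5113i, |z|^2 = 0.2658
Iter 9: z = -0.1470 + -0.6228i, |z|^2 = 0.4095

Answer: 10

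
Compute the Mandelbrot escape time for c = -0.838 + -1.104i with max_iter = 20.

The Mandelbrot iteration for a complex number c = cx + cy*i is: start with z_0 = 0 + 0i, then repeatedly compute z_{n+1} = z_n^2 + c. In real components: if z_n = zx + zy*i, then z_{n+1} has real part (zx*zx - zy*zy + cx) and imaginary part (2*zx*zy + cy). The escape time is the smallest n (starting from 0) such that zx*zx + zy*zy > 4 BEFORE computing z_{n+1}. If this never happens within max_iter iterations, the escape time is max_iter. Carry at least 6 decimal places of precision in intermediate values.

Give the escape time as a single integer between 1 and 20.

Answer: 3

Derivation:
z_0 = 0 + 0i, c = -0.8380 + -1.1040i
Iter 1: z = -0.8380 + -1.1040i, |z|^2 = 1.9211
Iter 2: z = -1.3546 + 0.7463i, |z|^2 = 2.3918
Iter 3: z = 0.4399 + -3.1258i, |z|^2 = 9.9644
Escaped at iteration 3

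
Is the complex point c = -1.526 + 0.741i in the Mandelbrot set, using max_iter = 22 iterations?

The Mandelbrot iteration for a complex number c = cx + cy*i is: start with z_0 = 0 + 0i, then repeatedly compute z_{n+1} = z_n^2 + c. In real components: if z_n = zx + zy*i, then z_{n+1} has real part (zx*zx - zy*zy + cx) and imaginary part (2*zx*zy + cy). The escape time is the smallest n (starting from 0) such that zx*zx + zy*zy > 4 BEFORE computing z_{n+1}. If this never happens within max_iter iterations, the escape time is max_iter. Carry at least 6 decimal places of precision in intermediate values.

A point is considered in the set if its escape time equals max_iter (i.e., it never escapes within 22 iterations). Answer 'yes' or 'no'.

z_0 = 0 + 0i, c = -1.5260 + 0.7410i
Iter 1: z = -1.5260 + 0.7410i, |z|^2 = 2.8778
Iter 2: z = 0.2536 + -1.5205i, |z|^2 = 2.3763
Iter 3: z = -3.7737 + -0.0302i, |z|^2 = 14.2418
Escaped at iteration 3

Answer: no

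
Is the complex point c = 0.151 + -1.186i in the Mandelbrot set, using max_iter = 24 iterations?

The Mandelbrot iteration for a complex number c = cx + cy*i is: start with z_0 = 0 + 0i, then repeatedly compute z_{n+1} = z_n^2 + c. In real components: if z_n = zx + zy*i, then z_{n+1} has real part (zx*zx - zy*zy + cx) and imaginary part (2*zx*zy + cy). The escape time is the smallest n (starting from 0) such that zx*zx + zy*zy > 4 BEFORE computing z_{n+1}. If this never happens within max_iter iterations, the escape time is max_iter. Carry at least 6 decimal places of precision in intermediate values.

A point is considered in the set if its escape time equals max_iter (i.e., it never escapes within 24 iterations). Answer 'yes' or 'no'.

Answer: no

Derivation:
z_0 = 0 + 0i, c = 0.1510 + -1.1860i
Iter 1: z = 0.1510 + -1.1860i, |z|^2 = 1.4294
Iter 2: z = -1.2328 + -1.5442i, |z|^2 = 3.9043
Iter 3: z = -0.7137 + 2.6213i, |z|^2 = 7.3805
Escaped at iteration 3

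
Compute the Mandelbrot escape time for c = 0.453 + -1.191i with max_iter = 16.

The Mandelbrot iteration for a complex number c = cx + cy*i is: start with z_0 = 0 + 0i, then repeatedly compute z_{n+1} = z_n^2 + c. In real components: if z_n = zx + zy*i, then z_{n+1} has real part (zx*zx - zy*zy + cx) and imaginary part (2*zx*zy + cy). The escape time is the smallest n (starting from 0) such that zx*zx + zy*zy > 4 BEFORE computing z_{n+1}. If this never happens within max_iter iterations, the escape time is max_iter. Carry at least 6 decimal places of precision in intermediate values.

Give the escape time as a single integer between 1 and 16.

z_0 = 0 + 0i, c = 0.4530 + -1.1910i
Iter 1: z = 0.4530 + -1.1910i, |z|^2 = 1.6237
Iter 2: z = -0.7603 + -2.2700i, |z|^2 = 5.7311
Escaped at iteration 2

Answer: 2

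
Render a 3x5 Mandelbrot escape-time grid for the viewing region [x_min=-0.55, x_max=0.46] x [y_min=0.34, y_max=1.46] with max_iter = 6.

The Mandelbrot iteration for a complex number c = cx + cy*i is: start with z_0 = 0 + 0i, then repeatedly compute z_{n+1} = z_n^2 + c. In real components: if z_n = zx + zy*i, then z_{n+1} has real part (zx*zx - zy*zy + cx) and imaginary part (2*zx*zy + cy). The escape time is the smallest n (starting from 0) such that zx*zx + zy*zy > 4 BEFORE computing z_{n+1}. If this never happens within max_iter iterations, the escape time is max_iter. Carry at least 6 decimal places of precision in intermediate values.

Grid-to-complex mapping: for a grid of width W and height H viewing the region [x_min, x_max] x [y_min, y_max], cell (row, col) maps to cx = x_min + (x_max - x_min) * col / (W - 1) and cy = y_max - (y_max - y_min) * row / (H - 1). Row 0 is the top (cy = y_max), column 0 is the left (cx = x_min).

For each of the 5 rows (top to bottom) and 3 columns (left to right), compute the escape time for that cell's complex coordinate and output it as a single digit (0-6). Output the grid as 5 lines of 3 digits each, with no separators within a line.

Answer: 222
332
463
665
666

Derivation:
(row=0, col=0): c = -0.5500 + 1.4600i → escape time 2
(row=0, col=1): c = -0.0450 + 1.4600i → escape time 2
(row=0, col=2): c = 0.4600 + 1.4600i → escape time 2
(row=1, col=0): c = -0.5500 + 1.1800i → escape time 3
(row=1, col=1): c = -0.0450 + 1.1800i → escape time 3
(row=1, col=2): c = 0.4600 + 1.1800i → escape time 2
(row=2, col=0): c = -0.5500 + 0.9000i → escape time 4
(row=2, col=1): c = -0.0450 + 0.9000i → escape time 6
(row=2, col=2): c = 0.4600 + 0.9000i → escape time 3
(row=3, col=0): c = -0.5500 + 0.6200i → escape time 6
(row=3, col=1): c = -0.0450 + 0.6200i → escape time 6
(row=3, col=2): c = 0.4600 + 0.6200i → escape time 5
(row=4, col=0): c = -0.5500 + 0.3400i → escape time 6
(row=4, col=1): c = -0.0450 + 0.3400i → escape time 6
(row=4, col=2): c = 0.4600 + 0.3400i → escape time 6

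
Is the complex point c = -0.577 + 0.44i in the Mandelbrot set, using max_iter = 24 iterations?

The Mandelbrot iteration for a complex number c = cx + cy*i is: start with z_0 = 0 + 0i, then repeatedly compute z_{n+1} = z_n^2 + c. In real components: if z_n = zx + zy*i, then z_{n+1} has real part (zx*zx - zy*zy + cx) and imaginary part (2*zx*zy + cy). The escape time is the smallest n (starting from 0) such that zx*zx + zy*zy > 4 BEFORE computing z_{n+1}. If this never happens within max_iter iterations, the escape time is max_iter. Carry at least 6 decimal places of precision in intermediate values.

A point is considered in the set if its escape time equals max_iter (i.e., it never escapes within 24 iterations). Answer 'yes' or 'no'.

Answer: yes

Derivation:
z_0 = 0 + 0i, c = -0.5770 + 0.4400i
Iter 1: z = -0.5770 + 0.4400i, |z|^2 = 0.5265
Iter 2: z = -0.4377 + -0.0678i, |z|^2 = 0.1961
Iter 3: z = -0.3900 + 0.4993i, |z|^2 = 0.4014
Iter 4: z = -0.6742 + 0.0505i, |z|^2 = 0.4571
Iter 5: z = -0.1250 + 0.3719i, |z|^2 = 0.1539
Iter 6: z = -0.6997 + 0.3470i, |z|^2 = 0.6100
Iter 7: z = -0.2079 + -0.0456i, |z|^2 = 0.0453
Iter 8: z = -0.5359 + 0.4590i, |z|^2 = 0.4978
Iter 9: z = -0.5005 + -0.0519i, |z|^2 = 0.2532
Iter 10: z = -0.3292 + 0.4919i, |z|^2 = 0.3504
Iter 11: z = -0.7106 + 0.1161i, |z|^2 = 0.5184
Iter 12: z = -0.0855 + 0.2750i, |z|^2 = 0.0829
Iter 13: z = -0.6453 + 0.3930i, |z|^2 = 0.5709
Iter 14: z = -0.3150 + -0.0672i, |z|^2 = 0.1037
Iter 15: z = -0.4823 + 0.4823i, |z|^2 = 0.4652
Iter 16: z = -0.5770 + -0.0252i, |z|^2 = 0.3336
Iter 17: z = -0.2447 + 0.4691i, |z|^2 = 0.2799
Iter 18: z = -0.7372 + 0.2104i, |z|^2 = 0.5878
Iter 19: z = -0.0778 + 0.1297i, |z|^2 = 0.0229
Iter 20: z = -0.5878 + 0.4198i, |z|^2 = 0.5217
Iter 21: z = -0.4078 + -0.0535i, |z|^2 = 0.1691
Iter 22: z = -0.4136 + 0.4836i, |z|^2 = 0.4050
Iter 23: z = -0.6399 + 0.0399i, |z|^2 = 0.4110
Did not escape in 24 iterations → in set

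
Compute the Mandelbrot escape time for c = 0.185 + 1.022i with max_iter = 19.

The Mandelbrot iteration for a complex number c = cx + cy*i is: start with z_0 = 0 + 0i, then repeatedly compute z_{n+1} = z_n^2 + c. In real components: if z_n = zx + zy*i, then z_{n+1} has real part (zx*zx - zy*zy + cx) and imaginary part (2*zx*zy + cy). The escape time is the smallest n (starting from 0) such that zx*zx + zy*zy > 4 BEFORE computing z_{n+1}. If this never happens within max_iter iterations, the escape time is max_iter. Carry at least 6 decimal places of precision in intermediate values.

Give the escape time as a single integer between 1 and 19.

Answer: 4

Derivation:
z_0 = 0 + 0i, c = 0.1850 + 1.0220i
Iter 1: z = 0.1850 + 1.0220i, |z|^2 = 1.0787
Iter 2: z = -0.8253 + 1.4001i, |z|^2 = 2.6414
Iter 3: z = -1.0943 + -1.2890i, |z|^2 = 2.8590
Iter 4: z = -0.2788 + 3.8431i, |z|^2 = 14.8473
Escaped at iteration 4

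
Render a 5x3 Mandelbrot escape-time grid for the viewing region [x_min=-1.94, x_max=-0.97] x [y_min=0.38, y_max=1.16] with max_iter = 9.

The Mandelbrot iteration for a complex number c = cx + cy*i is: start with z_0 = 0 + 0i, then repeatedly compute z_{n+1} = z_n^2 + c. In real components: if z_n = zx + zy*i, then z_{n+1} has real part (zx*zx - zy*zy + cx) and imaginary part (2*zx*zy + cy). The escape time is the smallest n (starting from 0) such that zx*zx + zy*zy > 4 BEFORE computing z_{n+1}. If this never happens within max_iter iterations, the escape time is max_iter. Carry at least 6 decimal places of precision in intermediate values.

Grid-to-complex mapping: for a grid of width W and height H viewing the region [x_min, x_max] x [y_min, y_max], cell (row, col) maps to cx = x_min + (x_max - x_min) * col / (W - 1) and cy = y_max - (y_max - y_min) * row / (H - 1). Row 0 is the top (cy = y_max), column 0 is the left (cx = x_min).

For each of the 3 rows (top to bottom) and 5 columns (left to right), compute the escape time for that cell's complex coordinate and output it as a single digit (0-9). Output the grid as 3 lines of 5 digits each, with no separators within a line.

(row=0, col=0): c = -1.9400 + 1.1600i → escape time 1
(row=0, col=1): c = -1.6975 + 1.1600i → escape time 1
(row=0, col=2): c = -1.4550 + 1.1600i → escape time 2
(row=0, col=3): c = -1.2125 + 1.1600i → escape time 3
(row=0, col=4): c = -0.9700 + 1.1600i → escape time 3
(row=1, col=0): c = -1.9400 + 0.7700i → escape time 1
(row=1, col=1): c = -1.6975 + 0.7700i → escape time 3
(row=1, col=2): c = -1.4550 + 0.7700i → escape time 3
(row=1, col=3): c = -1.2125 + 0.7700i → escape time 3
(row=1, col=4): c = -0.9700 + 0.7700i → escape time 3
(row=2, col=0): c = -1.9400 + 0.3800i → escape time 2
(row=2, col=1): c = -1.6975 + 0.3800i → escape time 3
(row=2, col=2): c = -1.4550 + 0.3800i → escape time 4
(row=2, col=3): c = -1.2125 + 0.3800i → escape time 8
(row=2, col=4): c = -0.9700 + 0.3800i → escape time 8

Answer: 11233
13333
23488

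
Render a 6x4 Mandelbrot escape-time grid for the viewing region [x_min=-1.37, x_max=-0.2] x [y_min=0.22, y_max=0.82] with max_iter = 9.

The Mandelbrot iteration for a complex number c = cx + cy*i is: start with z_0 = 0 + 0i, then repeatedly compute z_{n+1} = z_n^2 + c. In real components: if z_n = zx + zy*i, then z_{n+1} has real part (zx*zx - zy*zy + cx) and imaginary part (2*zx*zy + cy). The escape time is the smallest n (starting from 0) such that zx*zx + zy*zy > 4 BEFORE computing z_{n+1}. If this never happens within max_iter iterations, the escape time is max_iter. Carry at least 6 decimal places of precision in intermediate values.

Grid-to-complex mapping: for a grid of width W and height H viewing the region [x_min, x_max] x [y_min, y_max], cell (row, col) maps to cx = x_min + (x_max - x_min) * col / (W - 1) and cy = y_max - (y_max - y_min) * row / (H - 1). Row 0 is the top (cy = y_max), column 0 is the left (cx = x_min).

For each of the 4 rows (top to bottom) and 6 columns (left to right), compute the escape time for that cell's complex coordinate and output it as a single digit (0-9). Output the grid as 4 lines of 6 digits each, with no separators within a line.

Answer: 334469
345799
567999
799999

Derivation:
(row=0, col=0): c = -1.3700 + 0.8200i → escape time 3
(row=0, col=1): c = -1.1360 + 0.8200i → escape time 3
(row=0, col=2): c = -0.9020 + 0.8200i → escape time 4
(row=0, col=3): c = -0.6680 + 0.8200i → escape time 4
(row=0, col=4): c = -0.4340 + 0.8200i → escape time 6
(row=0, col=5): c = -0.2000 + 0.8200i → escape time 9
(row=1, col=0): c = -1.3700 + 0.6200i → escape time 3
(row=1, col=1): c = -1.1360 + 0.6200i → escape time 4
(row=1, col=2): c = -0.9020 + 0.6200i → escape time 5
(row=1, col=3): c = -0.6680 + 0.6200i → escape time 7
(row=1, col=4): c = -0.4340 + 0.6200i → escape time 9
(row=1, col=5): c = -0.2000 + 0.6200i → escape time 9
(row=2, col=0): c = -1.3700 + 0.4200i → escape time 5
(row=2, col=1): c = -1.1360 + 0.4200i → escape time 6
(row=2, col=2): c = -0.9020 + 0.4200i → escape time 7
(row=2, col=3): c = -0.6680 + 0.4200i → escape time 9
(row=2, col=4): c = -0.4340 + 0.4200i → escape time 9
(row=2, col=5): c = -0.2000 + 0.4200i → escape time 9
(row=3, col=0): c = -1.3700 + 0.2200i → escape time 7
(row=3, col=1): c = -1.1360 + 0.2200i → escape time 9
(row=3, col=2): c = -0.9020 + 0.2200i → escape time 9
(row=3, col=3): c = -0.6680 + 0.2200i → escape time 9
(row=3, col=4): c = -0.4340 + 0.2200i → escape time 9
(row=3, col=5): c = -0.2000 + 0.2200i → escape time 9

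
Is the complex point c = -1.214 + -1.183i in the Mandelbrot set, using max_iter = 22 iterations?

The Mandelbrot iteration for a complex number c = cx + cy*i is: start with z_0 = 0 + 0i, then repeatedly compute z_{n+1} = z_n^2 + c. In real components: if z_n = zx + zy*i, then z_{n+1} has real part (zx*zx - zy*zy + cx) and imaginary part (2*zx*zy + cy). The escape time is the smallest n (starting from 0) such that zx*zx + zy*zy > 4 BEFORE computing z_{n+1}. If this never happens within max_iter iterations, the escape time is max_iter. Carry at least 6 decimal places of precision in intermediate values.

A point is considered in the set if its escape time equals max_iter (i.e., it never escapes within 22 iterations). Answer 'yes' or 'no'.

Answer: no

Derivation:
z_0 = 0 + 0i, c = -1.2140 + -1.1830i
Iter 1: z = -1.2140 + -1.1830i, |z|^2 = 2.8733
Iter 2: z = -1.1397 + 1.6893i, |z|^2 = 4.1527
Escaped at iteration 2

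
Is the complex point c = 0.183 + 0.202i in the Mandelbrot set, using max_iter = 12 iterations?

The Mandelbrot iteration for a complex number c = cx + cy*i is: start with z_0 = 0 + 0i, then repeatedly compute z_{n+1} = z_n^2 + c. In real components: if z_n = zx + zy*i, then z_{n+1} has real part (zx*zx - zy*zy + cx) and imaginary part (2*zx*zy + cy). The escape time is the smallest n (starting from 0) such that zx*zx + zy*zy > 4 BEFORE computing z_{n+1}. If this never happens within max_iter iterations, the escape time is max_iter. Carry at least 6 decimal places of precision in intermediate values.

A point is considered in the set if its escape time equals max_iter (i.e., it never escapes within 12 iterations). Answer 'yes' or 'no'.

Answer: yes

Derivation:
z_0 = 0 + 0i, c = 0.1830 + 0.2020i
Iter 1: z = 0.1830 + 0.2020i, |z|^2 = 0.0743
Iter 2: z = 0.1757 + 0.2759i, |z|^2 = 0.1070
Iter 3: z = 0.1377 + 0.2990i, |z|^2 = 0.1083
Iter 4: z = 0.1126 + 0.2843i, |z|^2 = 0.0935
Iter 5: z = 0.1148 + 0.2660i, |z|^2 = 0.0840
Iter 6: z = 0.1254 + 0.2631i, |z|^2 = 0.0849
Iter 7: z = 0.1295 + 0.2680i, |z|^2 = 0.0886
Iter 8: z = 0.1280 + 0.2714i, |z|^2 = 0.0900
Iter 9: z = 0.1257 + 0.2715i, |z|^2 = 0.0895
Iter 10: z = 0.1251 + 0.2702i, |z|^2 = 0.0887
Iter 11: z = 0.1256 + 0.2696i, |z|^2 = 0.0885
Did not escape in 12 iterations → in set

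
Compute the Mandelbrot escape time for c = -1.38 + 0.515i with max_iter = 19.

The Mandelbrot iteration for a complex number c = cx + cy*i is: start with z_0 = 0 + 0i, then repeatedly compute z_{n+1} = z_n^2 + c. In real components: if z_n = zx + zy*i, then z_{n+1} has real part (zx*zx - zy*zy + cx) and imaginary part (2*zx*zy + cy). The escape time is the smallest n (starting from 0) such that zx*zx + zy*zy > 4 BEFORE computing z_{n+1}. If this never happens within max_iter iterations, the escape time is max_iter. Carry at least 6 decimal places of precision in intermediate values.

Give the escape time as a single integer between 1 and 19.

z_0 = 0 + 0i, c = -1.3800 + 0.5150i
Iter 1: z = -1.3800 + 0.5150i, |z|^2 = 2.1696
Iter 2: z = 0.2592 + -0.9064i, |z|^2 = 0.8887
Iter 3: z = -2.1344 + 0.0452i, |z|^2 = 4.5577
Escaped at iteration 3

Answer: 3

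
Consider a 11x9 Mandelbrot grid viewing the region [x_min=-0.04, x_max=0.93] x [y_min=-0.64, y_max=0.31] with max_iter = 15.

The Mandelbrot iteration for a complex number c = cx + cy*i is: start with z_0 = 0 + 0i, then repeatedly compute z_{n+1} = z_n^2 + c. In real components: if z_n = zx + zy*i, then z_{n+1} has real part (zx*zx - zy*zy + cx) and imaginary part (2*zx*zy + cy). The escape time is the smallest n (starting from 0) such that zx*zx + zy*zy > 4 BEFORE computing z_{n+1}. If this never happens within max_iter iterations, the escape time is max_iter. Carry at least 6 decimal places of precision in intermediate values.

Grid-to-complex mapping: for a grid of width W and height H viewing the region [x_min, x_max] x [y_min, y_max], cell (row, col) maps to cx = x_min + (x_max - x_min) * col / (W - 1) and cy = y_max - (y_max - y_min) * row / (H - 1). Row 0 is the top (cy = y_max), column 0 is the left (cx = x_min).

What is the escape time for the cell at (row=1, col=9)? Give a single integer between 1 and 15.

Answer: 3

Derivation:
z_0 = 0 + 0i, c = 0.8330 + 0.1913i
Iter 1: z = 0.8330 + 0.1913i, |z|^2 = 0.7305
Iter 2: z = 1.4903 + 0.5099i, |z|^2 = 2.4810
Iter 3: z = 2.7941 + 1.7110i, |z|^2 = 10.7343
Escaped at iteration 3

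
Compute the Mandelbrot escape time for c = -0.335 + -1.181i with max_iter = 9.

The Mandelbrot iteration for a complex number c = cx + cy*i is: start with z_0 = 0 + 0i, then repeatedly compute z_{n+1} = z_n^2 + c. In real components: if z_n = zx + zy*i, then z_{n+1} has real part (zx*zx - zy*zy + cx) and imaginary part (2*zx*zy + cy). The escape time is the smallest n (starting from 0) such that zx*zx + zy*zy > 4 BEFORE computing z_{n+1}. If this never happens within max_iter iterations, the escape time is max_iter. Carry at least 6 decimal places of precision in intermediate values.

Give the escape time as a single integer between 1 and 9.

Answer: 3

Derivation:
z_0 = 0 + 0i, c = -0.3350 + -1.1810i
Iter 1: z = -0.3350 + -1.1810i, |z|^2 = 1.5070
Iter 2: z = -1.6175 + -0.3897i, |z|^2 = 2.7683
Iter 3: z = 2.1295 + 0.0798i, |z|^2 = 4.5413
Escaped at iteration 3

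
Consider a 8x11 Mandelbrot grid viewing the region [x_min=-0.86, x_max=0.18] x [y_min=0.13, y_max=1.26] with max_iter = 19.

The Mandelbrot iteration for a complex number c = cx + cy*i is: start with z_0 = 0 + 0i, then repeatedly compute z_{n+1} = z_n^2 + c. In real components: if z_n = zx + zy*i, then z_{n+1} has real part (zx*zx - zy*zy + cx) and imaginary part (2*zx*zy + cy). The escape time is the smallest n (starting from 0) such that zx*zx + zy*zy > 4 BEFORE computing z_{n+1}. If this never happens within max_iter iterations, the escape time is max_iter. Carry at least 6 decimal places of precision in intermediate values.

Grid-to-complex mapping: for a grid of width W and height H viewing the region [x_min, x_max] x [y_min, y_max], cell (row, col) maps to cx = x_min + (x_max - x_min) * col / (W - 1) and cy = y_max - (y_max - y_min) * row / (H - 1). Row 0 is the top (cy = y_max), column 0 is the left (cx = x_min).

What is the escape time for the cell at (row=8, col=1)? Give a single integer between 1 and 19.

Answer: 19

Derivation:
z_0 = 0 + 0i, c = -0.7114 + 0.3560i
Iter 1: z = -0.7114 + 0.3560i, |z|^2 = 0.6329
Iter 2: z = -0.3320 + -0.1505i, |z|^2 = 0.1329
Iter 3: z = -0.6238 + 0.4560i, |z|^2 = 0.5971
Iter 4: z = -0.5302 + -0.2129i, |z|^2 = 0.3264
Iter 5: z = -0.4757 + 0.5817i, |z|^2 = 0.5647
Iter 6: z = -0.8236 + -0.1975i, |z|^2 = 0.7173
Iter 7: z = -0.0722 + 0.6812i, |z|^2 = 0.4693
Iter 8: z = -1.1703 + 0.2577i, |z|^2 = 1.4361
Iter 9: z = 0.5918 + -0.2472i, |z|^2 = 0.4113
Iter 10: z = -0.4223 + 0.0634i, |z|^2 = 0.1823
Iter 11: z = -0.5371 + 0.3024i, |z|^2 = 0.3800
Iter 12: z = -0.5144 + 0.0311i, |z|^2 = 0.2655
Iter 13: z = -0.4478 + 0.3240i, |z|^2 = 0.3055
Iter 14: z = -0.6158 + 0.0658i, |z|^2 = 0.3836
Iter 15: z = -0.3365 + 0.2749i, |z|^2 = 0.1888
Iter 16: z = -0.6738 + 0.1710i, |z|^2 = 0.4832
Iter 17: z = -0.2867 + 0.1256i, |z|^2 = 0.0979
Iter 18: z = -0.6450 + 0.2840i, |z|^2 = 0.4967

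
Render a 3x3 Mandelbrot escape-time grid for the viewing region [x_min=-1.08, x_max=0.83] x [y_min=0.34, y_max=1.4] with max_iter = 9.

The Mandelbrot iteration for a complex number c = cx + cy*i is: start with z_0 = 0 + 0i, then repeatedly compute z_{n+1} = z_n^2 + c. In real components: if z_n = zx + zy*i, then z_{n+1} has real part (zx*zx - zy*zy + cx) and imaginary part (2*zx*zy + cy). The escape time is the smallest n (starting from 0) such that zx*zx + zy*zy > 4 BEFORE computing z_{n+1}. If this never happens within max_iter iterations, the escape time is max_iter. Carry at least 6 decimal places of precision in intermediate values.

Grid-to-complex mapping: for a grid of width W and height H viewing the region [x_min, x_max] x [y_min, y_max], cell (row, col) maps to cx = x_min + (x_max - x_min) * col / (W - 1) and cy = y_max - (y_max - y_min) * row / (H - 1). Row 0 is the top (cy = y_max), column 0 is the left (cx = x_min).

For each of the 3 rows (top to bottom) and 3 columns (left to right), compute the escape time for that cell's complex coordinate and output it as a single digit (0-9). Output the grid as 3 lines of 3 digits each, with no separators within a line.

(row=0, col=0): c = -1.0800 + 1.4000i → escape time 2
(row=0, col=1): c = -0.1250 + 1.4000i → escape time 2
(row=0, col=2): c = 0.8300 + 1.4000i → escape time 2
(row=1, col=0): c = -1.0800 + 0.8700i → escape time 3
(row=1, col=1): c = -0.1250 + 0.8700i → escape time 9
(row=1, col=2): c = 0.8300 + 0.8700i → escape time 2
(row=2, col=0): c = -1.0800 + 0.3400i → escape time 9
(row=2, col=1): c = -0.1250 + 0.3400i → escape time 9
(row=2, col=2): c = 0.8300 + 0.3400i → escape time 3

Answer: 222
392
993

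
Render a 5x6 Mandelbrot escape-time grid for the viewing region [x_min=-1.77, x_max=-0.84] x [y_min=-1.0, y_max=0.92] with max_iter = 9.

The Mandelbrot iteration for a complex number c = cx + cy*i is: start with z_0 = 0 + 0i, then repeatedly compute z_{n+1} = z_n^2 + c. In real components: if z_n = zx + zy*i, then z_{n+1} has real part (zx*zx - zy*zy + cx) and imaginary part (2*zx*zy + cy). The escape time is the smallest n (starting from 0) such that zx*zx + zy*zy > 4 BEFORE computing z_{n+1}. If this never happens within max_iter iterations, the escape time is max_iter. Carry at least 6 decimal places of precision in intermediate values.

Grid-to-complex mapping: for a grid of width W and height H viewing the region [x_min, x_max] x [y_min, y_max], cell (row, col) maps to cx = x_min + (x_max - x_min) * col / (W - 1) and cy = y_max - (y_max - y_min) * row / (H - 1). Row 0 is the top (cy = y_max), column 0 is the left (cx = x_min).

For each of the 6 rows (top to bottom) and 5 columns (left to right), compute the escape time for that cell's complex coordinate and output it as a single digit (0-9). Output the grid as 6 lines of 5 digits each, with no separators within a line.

Answer: 23333
33355
45999
45799
33345
12333

Derivation:
(row=0, col=0): c = -1.7700 + 0.9200i → escape time 2
(row=0, col=1): c = -1.5375 + 0.9200i → escape time 3
(row=0, col=2): c = -1.3050 + 0.9200i → escape time 3
(row=0, col=3): c = -1.0725 + 0.9200i → escape time 3
(row=0, col=4): c = -0.8400 + 0.9200i → escape time 3
(row=1, col=0): c = -1.7700 + 0.5360i → escape time 3
(row=1, col=1): c = -1.5375 + 0.5360i → escape time 3
(row=1, col=2): c = -1.3050 + 0.5360i → escape time 3
(row=1, col=3): c = -1.0725 + 0.5360i → escape time 5
(row=1, col=4): c = -0.8400 + 0.5360i → escape time 5
(row=2, col=0): c = -1.7700 + 0.1520i → escape time 4
(row=2, col=1): c = -1.5375 + 0.1520i → escape time 5
(row=2, col=2): c = -1.3050 + 0.1520i → escape time 9
(row=2, col=3): c = -1.0725 + 0.1520i → escape time 9
(row=2, col=4): c = -0.8400 + 0.1520i → escape time 9
(row=3, col=0): c = -1.7700 + -0.2320i → escape time 4
(row=3, col=1): c = -1.5375 + -0.2320i → escape time 5
(row=3, col=2): c = -1.3050 + -0.2320i → escape time 7
(row=3, col=3): c = -1.0725 + -0.2320i → escape time 9
(row=3, col=4): c = -0.8400 + -0.2320i → escape time 9
(row=4, col=0): c = -1.7700 + -0.6160i → escape time 3
(row=4, col=1): c = -1.5375 + -0.6160i → escape time 3
(row=4, col=2): c = -1.3050 + -0.6160i → escape time 3
(row=4, col=3): c = -1.0725 + -0.6160i → escape time 4
(row=4, col=4): c = -0.8400 + -0.6160i → escape time 5
(row=5, col=0): c = -1.7700 + -1.0000i → escape time 1
(row=5, col=1): c = -1.5375 + -1.0000i → escape time 2
(row=5, col=2): c = -1.3050 + -1.0000i → escape time 3
(row=5, col=3): c = -1.0725 + -1.0000i → escape time 3
(row=5, col=4): c = -0.8400 + -1.0000i → escape time 3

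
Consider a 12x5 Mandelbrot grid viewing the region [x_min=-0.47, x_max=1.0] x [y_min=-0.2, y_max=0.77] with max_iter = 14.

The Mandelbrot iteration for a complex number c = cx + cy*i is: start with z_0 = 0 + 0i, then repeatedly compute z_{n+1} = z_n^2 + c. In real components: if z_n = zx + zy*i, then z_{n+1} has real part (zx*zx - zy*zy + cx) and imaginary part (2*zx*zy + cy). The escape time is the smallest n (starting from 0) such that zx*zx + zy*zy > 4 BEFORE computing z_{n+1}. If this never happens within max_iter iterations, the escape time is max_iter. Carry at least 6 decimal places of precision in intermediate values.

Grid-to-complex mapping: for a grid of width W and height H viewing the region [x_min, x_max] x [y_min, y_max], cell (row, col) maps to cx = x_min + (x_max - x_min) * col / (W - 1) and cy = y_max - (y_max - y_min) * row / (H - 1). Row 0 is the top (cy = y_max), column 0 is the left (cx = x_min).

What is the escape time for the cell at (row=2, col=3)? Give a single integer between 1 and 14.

z_0 = 0 + 0i, c = -0.0691 + 0.2850i
Iter 1: z = -0.0691 + 0.2850i, |z|^2 = 0.0860
Iter 2: z = -0.1455 + 0.2456i, |z|^2 = 0.0815
Iter 3: z = -0.1082 + 0.2135i, |z|^2 = 0.0573
Iter 4: z = -0.1030 + 0.2388i, |z|^2 = 0.0676
Iter 5: z = -0.1155 + 0.2358i, |z|^2 = 0.0690
Iter 6: z = -0.1114 + 0.2305i, |z|^2 = 0.0655
Iter 7: z = -0.1098 + 0.2337i, |z|^2 = 0.0667
Iter 8: z = -0.1116 + 0.2337i, |z|^2 = 0.0671
Iter 9: z = -0.1112 + 0.2328i, |z|^2 = 0.0666
Iter 10: z = -0.1109 + 0.2332i, |z|^2 = 0.0667
Iter 11: z = -0.1112 + 0.2333i, |z|^2 = 0.0668
Iter 12: z = -0.1111 + 0.2331i, |z|^2 = 0.0667
Iter 13: z = -0.1111 + 0.2332i, |z|^2 = 0.0667

Answer: 14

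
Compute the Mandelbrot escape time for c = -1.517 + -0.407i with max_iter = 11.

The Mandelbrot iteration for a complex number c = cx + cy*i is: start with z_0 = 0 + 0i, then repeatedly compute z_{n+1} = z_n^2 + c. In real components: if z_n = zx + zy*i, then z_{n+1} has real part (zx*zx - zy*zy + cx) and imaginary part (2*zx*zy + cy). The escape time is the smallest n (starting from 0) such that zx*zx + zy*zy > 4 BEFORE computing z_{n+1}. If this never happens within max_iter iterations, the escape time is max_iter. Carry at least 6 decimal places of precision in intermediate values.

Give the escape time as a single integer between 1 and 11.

Answer: 4

Derivation:
z_0 = 0 + 0i, c = -1.5170 + -0.4070i
Iter 1: z = -1.5170 + -0.4070i, |z|^2 = 2.4669
Iter 2: z = 0.6186 + 0.8278i, |z|^2 = 1.0680
Iter 3: z = -1.8196 + 0.6173i, |z|^2 = 3.6920
Iter 4: z = 1.4129 + -2.6534i, |z|^2 = 9.0367
Escaped at iteration 4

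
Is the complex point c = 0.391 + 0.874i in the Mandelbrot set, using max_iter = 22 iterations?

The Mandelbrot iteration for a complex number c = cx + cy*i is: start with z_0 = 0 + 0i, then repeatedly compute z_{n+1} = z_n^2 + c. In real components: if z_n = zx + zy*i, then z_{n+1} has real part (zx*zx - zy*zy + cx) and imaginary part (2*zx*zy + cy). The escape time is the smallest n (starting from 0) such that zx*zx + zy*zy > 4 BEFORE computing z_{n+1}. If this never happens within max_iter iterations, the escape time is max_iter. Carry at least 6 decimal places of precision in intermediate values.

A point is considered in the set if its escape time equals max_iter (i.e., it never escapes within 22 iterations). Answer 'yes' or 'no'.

z_0 = 0 + 0i, c = 0.3910 + 0.8740i
Iter 1: z = 0.3910 + 0.8740i, |z|^2 = 0.9168
Iter 2: z = -0.2200 + 1.5575i, |z|^2 = 2.4741
Iter 3: z = -1.9863 + 0.1887i, |z|^2 = 3.9810
Iter 4: z = 4.3008 + 0.1242i, |z|^2 = 18.5123
Escaped at iteration 4

Answer: no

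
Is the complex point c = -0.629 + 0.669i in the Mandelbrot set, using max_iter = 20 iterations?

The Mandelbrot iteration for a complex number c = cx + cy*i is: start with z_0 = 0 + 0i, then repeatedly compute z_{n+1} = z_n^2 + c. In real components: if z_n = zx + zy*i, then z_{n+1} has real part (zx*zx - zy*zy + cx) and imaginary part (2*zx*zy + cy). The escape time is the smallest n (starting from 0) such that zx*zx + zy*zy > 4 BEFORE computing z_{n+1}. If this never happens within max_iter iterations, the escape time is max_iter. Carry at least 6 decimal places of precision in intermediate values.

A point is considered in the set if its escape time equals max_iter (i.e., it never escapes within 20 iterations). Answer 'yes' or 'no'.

Answer: no

Derivation:
z_0 = 0 + 0i, c = -0.6290 + 0.6690i
Iter 1: z = -0.6290 + 0.6690i, |z|^2 = 0.8432
Iter 2: z = -0.6809 + -0.1726i, |z|^2 = 0.4934
Iter 3: z = -0.1951 + 0.9041i, |z|^2 = 0.8554
Iter 4: z = -1.4082 + 0.3162i, |z|^2 = 2.0831
Iter 5: z = 1.2542 + -0.2215i, |z|^2 = 1.6220
Iter 6: z = 0.8949 + 0.1135i, |z|^2 = 0.8137
Iter 7: z = 0.1590 + 0.8721i, |z|^2 = 0.7858
Iter 8: z = -1.3643 + 0.9463i, |z|^2 = 2.7566
Iter 9: z = 0.3367 + -1.9129i, |z|^2 = 3.7727
Iter 10: z = -4.1749 + -0.6193i, |z|^2 = 17.8135
Escaped at iteration 10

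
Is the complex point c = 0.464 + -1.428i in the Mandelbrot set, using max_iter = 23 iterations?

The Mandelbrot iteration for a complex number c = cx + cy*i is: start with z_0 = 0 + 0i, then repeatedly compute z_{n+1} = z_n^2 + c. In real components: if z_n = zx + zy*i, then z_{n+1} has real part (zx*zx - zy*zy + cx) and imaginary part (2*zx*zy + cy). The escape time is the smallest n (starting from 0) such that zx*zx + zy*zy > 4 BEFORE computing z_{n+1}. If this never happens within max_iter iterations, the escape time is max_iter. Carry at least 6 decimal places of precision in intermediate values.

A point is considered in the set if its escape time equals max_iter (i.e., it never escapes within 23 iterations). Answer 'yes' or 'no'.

Answer: no

Derivation:
z_0 = 0 + 0i, c = 0.4640 + -1.4280i
Iter 1: z = 0.4640 + -1.4280i, |z|^2 = 2.2545
Iter 2: z = -1.3599 + -2.7532i, |z|^2 = 9.4293
Escaped at iteration 2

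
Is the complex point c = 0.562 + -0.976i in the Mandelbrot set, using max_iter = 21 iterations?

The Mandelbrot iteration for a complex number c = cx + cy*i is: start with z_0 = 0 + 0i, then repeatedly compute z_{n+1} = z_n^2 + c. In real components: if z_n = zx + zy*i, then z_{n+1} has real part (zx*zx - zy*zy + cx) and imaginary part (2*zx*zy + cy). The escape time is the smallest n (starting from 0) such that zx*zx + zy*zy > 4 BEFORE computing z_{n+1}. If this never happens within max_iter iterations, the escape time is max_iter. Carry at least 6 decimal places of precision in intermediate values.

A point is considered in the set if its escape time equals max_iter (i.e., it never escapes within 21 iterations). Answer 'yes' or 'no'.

z_0 = 0 + 0i, c = 0.5620 + -0.9760i
Iter 1: z = 0.5620 + -0.9760i, |z|^2 = 1.2684
Iter 2: z = -0.0747 + -2.0730i, |z|^2 = 4.3030
Escaped at iteration 2

Answer: no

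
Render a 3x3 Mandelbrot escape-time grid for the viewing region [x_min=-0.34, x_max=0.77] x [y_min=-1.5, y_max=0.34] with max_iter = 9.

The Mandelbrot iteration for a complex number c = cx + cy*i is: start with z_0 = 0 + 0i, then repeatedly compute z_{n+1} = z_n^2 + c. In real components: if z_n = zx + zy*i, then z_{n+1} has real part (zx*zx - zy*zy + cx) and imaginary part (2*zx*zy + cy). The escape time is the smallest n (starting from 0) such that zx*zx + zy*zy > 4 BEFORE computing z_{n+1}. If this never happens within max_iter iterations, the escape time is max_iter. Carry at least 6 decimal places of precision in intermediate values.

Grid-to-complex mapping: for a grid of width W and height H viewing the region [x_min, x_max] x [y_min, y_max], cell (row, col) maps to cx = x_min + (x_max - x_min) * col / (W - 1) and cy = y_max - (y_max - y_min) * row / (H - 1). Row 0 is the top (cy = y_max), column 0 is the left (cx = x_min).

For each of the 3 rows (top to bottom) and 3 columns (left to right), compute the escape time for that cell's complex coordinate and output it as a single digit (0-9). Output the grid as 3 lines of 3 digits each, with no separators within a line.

(row=0, col=0): c = -0.3400 + 0.3400i → escape time 9
(row=0, col=1): c = 0.2150 + 0.3400i → escape time 9
(row=0, col=2): c = 0.7700 + 0.3400i → escape time 3
(row=1, col=0): c = -0.3400 + -0.5800i → escape time 9
(row=1, col=1): c = 0.2150 + -0.5800i → escape time 9
(row=1, col=2): c = 0.7700 + -0.5800i → escape time 3
(row=2, col=0): c = -0.3400 + -1.5000i → escape time 2
(row=2, col=1): c = 0.2150 + -1.5000i → escape time 2
(row=2, col=2): c = 0.7700 + -1.5000i → escape time 2

Answer: 993
993
222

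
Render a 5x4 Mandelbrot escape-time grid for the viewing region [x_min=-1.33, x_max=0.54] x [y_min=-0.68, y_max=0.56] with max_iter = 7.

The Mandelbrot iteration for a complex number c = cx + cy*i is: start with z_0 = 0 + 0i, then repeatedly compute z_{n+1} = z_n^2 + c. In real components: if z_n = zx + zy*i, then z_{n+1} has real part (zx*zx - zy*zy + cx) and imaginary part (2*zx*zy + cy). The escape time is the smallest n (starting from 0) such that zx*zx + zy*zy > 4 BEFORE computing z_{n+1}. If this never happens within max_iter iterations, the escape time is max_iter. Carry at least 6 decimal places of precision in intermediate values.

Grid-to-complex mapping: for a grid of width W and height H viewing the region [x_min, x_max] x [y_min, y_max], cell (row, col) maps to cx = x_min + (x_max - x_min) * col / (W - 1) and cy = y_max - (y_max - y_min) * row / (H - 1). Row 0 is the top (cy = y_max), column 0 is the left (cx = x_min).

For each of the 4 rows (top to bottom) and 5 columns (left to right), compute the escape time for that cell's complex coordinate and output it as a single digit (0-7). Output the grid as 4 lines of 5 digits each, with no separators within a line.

Answer: 35774
77774
77774
34773

Derivation:
(row=0, col=0): c = -1.3300 + 0.5600i → escape time 3
(row=0, col=1): c = -0.8625 + 0.5600i → escape time 5
(row=0, col=2): c = -0.3950 + 0.5600i → escape time 7
(row=0, col=3): c = 0.0725 + 0.5600i → escape time 7
(row=0, col=4): c = 0.5400 + 0.5600i → escape time 4
(row=1, col=0): c = -1.3300 + 0.1467i → escape time 7
(row=1, col=1): c = -0.8625 + 0.1467i → escape time 7
(row=1, col=2): c = -0.3950 + 0.1467i → escape time 7
(row=1, col=3): c = 0.0725 + 0.1467i → escape time 7
(row=1, col=4): c = 0.5400 + 0.1467i → escape time 4
(row=2, col=0): c = -1.3300 + -0.2667i → escape time 7
(row=2, col=1): c = -0.8625 + -0.2667i → escape time 7
(row=2, col=2): c = -0.3950 + -0.2667i → escape time 7
(row=2, col=3): c = 0.0725 + -0.2667i → escape time 7
(row=2, col=4): c = 0.5400 + -0.2667i → escape time 4
(row=3, col=0): c = -1.3300 + -0.6800i → escape time 3
(row=3, col=1): c = -0.8625 + -0.6800i → escape time 4
(row=3, col=2): c = -0.3950 + -0.6800i → escape time 7
(row=3, col=3): c = 0.0725 + -0.6800i → escape time 7
(row=3, col=4): c = 0.5400 + -0.6800i → escape time 3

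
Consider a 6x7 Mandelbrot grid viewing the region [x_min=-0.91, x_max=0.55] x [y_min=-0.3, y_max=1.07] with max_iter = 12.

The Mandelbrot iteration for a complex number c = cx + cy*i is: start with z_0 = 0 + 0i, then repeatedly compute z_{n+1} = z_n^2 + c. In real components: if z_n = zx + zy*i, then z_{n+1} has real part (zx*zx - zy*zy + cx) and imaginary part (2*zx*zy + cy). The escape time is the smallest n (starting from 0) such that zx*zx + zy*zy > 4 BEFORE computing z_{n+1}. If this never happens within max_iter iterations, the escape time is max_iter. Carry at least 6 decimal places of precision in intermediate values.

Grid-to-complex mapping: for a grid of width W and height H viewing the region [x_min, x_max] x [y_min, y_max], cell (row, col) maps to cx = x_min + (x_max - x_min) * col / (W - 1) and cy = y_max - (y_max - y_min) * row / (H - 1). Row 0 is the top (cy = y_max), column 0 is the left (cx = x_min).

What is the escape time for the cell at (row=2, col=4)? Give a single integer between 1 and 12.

z_0 = 0 + 0i, c = 0.2580 + 0.6133i
Iter 1: z = 0.2580 + 0.6133i, |z|^2 = 0.4427
Iter 2: z = -0.0516 + 0.9298i, |z|^2 = 0.8672
Iter 3: z = -0.6039 + 0.5174i, |z|^2 = 0.6323
Iter 4: z = 0.3550 + -0.0115i, |z|^2 = 0.1262
Iter 5: z = 0.3839 + 0.6052i, |z|^2 = 0.5136
Iter 6: z = 0.0392 + 1.0780i, |z|^2 = 1.1636
Iter 7: z = -0.9025 + 0.6978i, |z|^2 = 1.3015
Iter 8: z = 0.5857 + -0.6462i, |z|^2 = 0.7606
Iter 9: z = 0.1834 + -0.1436i, |z|^2 = 0.0543
Iter 10: z = 0.2710 + 0.5607i, |z|^2 = 0.3878
Iter 11: z = 0.0171 + 0.9172i, |z|^2 = 0.8416

Answer: 12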